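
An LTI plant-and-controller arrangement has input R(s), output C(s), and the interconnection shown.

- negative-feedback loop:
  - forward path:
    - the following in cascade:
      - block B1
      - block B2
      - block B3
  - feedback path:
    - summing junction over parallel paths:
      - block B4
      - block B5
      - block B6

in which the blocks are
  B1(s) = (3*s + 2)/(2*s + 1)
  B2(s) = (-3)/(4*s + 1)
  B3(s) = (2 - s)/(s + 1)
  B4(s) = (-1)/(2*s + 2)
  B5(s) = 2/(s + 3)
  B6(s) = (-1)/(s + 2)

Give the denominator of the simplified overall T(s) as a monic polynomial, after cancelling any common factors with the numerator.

Step 1: cascade B1, B2, B3: (9*s^2 - 12*s - 12)/(8*s^3 + 14*s^2 + 7*s + 1)
Step 2: reduce the parallel group B4, B5, B6: (s^2 - s - 4)/(2*s^3 + 12*s^2 + 22*s + 12)
Step 3: feedback reduction of (B1*B2*B3), (B4+B5+B6): (18*s^5 + 84*s^4 + 30*s^3 - 300*s^2 - 408*s - 144)/(16*s^6 + 124*s^5 + 367*s^4 + 469*s^3 + 298*s^2 + 166*s + 60)
Step 3 gives the fully reduced T(s), with no common factor left to cancel. The denominator's leading coefficient is 16, so divide each of its coefficients by 16 to get the monic form.

Hence the answer: s^6 + 31*s^5/4 + 367*s^4/16 + 469*s^3/16 + 149*s^2/8 + 83*s/8 + 15/4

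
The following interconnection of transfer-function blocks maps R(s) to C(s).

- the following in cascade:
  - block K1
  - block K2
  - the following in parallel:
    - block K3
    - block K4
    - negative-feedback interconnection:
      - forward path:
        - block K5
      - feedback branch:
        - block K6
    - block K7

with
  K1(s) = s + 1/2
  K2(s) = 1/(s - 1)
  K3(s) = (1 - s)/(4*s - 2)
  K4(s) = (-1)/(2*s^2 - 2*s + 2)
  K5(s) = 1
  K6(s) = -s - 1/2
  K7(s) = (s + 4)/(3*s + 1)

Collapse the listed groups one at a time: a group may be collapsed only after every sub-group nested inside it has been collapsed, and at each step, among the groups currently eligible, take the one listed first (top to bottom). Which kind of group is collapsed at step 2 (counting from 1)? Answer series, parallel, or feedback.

Step 1: reduce the feedback loop with forward K5 and return K6
Step 2: sum the parallel branches K3, K4, [K5/(1+K5*K6)], K7
Step 3: series reduction of K1, K2, (K3+K4+[K5/(1+K5*K6)]+K7)
So the answer for step 2 is parallel.

Hence the answer: parallel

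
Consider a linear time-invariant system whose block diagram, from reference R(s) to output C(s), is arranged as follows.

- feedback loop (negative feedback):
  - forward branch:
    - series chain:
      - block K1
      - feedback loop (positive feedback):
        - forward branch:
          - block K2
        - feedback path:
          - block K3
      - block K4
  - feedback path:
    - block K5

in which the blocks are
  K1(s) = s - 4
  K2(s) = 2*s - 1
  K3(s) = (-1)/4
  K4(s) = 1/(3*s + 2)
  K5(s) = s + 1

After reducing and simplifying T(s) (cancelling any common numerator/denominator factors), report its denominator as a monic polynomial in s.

1. collapse the loop (K2 forward, K3 return); result (8*s - 4)/(2*s + 3)
2. reduce the series chain K1, [K2/(1-K2*K3)], K4; result (8*s^2 - 36*s + 16)/(6*s^2 + 13*s + 6)
3. apply the feedback formula to (K1*[K2/(1-K2*K3)]*K4), K5; result (8*s^2 - 36*s + 16)/(8*s^3 - 22*s^2 - 7*s + 22)
T(s) is the step-3 result (common factors already cancelled). Leading coefficient of the denominator: 8. Divide through by 8 for the monic polynomial.

Therefore the answer is s^3 - 11*s^2/4 - 7*s/8 + 11/4.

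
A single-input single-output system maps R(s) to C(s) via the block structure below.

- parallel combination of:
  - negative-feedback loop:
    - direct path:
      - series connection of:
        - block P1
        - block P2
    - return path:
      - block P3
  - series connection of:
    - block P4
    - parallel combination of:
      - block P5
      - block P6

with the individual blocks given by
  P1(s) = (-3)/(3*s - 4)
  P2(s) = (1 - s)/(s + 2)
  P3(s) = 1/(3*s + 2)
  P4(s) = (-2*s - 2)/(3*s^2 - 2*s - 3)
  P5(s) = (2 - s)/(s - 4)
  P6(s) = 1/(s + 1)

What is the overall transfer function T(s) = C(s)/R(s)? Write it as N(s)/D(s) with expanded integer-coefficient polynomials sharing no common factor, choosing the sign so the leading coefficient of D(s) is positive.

Step 1. cascade P1, P2 gives (3*s - 3)/(3*s^2 + 2*s - 8)
Step 2. collapse the loop ((P1*P2) forward, P3 return) gives (9*s^2 - 3*s - 6)/(9*s^3 + 12*s^2 - 17*s - 19)
Step 3. reduce the parallel group P5, P6 gives (-s^2 + 2*s - 2)/(s^2 - 3*s - 4)
Step 4. cascade P4, (P5+P6) gives (2*s^2 - 4*s + 4)/(3*s^3 - 14*s^2 + 5*s + 12)
Step 5. sum the parallel branches [(P1*P2)/(1+(P1*P2)*P3)], (P4*(P5+P6)), giving the overall T(s)

Answer: (45*s^5 - 147*s^4 + 23*s^3 + 255*s^2 - 58*s - 148)/(27*s^6 - 90*s^5 - 174*s^4 + 349*s^3 + 325*s^2 - 299*s - 228)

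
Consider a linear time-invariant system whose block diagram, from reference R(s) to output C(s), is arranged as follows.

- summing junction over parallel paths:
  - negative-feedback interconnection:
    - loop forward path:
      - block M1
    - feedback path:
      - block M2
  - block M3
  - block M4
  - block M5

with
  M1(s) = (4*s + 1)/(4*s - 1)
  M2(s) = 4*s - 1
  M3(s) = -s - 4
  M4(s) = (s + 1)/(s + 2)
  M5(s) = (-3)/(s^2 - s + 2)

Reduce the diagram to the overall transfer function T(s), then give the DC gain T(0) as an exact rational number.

Answer: -11/2

Working:
Step 1. feedback reduction of M1, M2: (4*s + 1)/(16*s^2 + 4*s - 2)
Step 2. reduce the parallel group [M1/(1+M1*M2)], M3, M4, M5: (-16*s^6 - 68*s^5 - 74*s^4 - 99*s^3 - 335*s^2 - 52*s + 44)/(16*s^5 + 20*s^4 + 2*s^3 + 62*s^2 + 16*s - 8)
The step-2 result is T(s). Setting s = 0: T(0) = 44/(-8) = -11/2.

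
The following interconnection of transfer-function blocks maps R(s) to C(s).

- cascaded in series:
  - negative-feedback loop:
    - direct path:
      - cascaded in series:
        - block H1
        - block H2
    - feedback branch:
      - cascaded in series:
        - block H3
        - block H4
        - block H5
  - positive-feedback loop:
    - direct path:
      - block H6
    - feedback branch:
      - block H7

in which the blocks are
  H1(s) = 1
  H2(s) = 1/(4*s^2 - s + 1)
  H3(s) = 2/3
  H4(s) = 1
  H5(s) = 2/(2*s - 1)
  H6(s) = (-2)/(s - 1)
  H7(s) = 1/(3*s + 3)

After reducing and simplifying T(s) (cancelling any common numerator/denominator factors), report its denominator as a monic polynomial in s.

The answer is s^5 - 3*s^4/4 + s^3/24 + 7*s^2/24 - s/8 - 1/72.

Reasoning:
[1] cascade H1, H2, giving 1/(4*s^2 - s + 1)
[2] series reduction of H3, H4, H5, giving 4/(6*s - 3)
[3] collapse the loop ((H1*H2) forward, (H3*H4*H5) return), giving (6*s - 3)/(24*s^3 - 18*s^2 + 9*s + 1)
[4] apply the feedback formula to H6, H7, giving (-6*s - 6)/(3*s^2 - 1)
[5] cascade [(H1*H2)/(1+(H1*H2)*(H3*H4*H5))], [H6/(1-H6*H7)], giving (-36*s^2 - 18*s + 18)/(72*s^5 - 54*s^4 + 3*s^3 + 21*s^2 - 9*s - 1)
Step 5 gives the fully reduced T(s), with no common factor left to cancel. The denominator's leading coefficient is 72, so divide each of its coefficients by 72 to get the monic form.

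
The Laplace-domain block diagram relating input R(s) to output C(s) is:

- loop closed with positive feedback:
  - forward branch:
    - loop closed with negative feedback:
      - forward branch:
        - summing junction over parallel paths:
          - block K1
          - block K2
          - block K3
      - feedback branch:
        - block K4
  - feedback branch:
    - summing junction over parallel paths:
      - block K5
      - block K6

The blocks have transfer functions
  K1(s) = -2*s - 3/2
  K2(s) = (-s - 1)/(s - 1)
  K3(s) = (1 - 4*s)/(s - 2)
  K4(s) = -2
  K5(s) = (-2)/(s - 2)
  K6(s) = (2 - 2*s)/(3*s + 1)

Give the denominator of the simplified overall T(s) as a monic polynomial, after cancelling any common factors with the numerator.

Reducing step by step:

Step 1: combine K1, K2, K3 in parallel -> (-4*s^3 - s^2 + 13*s - 4)/(2*s^2 - 6*s + 4)
Step 2: feedback reduction of (K1+K2+K3), K4 -> (-4*s^3 - s^2 + 13*s - 4)/(8*s^3 + 4*s^2 - 32*s + 12)
Step 3: sum the parallel branches K5, K6 -> (-2*s^2 - 6)/(3*s^2 - 5*s - 2)
Step 4: close the feedback loop around [(K1+K2+K3)/(1+(K1+K2+K3)*K4)], (K5+K6) -> (-12*s^5 + 17*s^4 + 52*s^3 - 75*s^2 - 6*s + 8)/(16*s^5 - 30*s^4 - 130*s^3 + 174*s^2 + 82*s - 48)
Step 4 gives the fully reduced T(s), with no common factor left to cancel. The denominator's leading coefficient is 16, so divide each of its coefficients by 16 to get the monic form.

Answer: s^5 - 15*s^4/8 - 65*s^3/8 + 87*s^2/8 + 41*s/8 - 3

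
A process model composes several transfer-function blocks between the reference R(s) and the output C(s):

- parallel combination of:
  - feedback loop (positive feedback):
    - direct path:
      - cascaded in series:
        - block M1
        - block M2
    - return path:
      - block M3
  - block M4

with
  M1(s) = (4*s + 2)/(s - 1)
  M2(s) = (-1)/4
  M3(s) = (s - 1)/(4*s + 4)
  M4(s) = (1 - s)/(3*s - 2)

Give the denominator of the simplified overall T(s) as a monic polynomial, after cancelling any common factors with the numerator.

The answer is s^3 - 23*s^2/30 - 5*s/6 + 3/5.

Reasoning:
[1] reduce the series chain M1, M2 -> (-2*s - 1)/(2*s - 2)
[2] collapse the loop ((M1*M2) forward, M3 return) -> (-8*s^2 - 12*s - 4)/(10*s^2 - s - 9)
[3] parallel reduction of [(M1*M2)/(1-(M1*M2)*M3)], M4 -> (-34*s^3 - 9*s^2 + 20*s - 1)/(30*s^3 - 23*s^2 - 25*s + 18)
Step 3 gives the fully reduced T(s), with no common factor left to cancel. The denominator's leading coefficient is 30, so divide each of its coefficients by 30 to get the monic form.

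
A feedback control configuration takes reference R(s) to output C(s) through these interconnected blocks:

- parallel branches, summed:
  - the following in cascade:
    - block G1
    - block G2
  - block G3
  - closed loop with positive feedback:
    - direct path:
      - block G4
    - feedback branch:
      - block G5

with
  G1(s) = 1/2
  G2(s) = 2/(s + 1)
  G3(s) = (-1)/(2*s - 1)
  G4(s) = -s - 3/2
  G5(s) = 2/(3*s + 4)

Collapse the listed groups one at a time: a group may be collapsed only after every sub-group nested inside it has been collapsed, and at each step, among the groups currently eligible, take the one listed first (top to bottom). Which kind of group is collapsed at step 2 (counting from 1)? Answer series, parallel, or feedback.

The answer is feedback.

Reasoning:
1. combine G1, G2 in series
2. close the feedback loop around G4, G5
3. sum the parallel branches (G1*G2), G3, [G4/(1-G4*G5)]
So the answer for step 2 is feedback.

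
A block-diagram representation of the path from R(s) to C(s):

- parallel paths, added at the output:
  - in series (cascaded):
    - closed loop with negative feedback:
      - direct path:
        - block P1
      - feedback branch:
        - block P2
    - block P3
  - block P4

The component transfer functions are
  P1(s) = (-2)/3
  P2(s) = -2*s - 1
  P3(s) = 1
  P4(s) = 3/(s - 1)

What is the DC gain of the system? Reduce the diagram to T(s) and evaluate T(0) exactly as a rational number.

Answer: -17/5

Working:
Step 1. feedback reduction of P1, P2 = (-2)/(4*s + 5)
Step 2. cascade [P1/(1+P1*P2)], P3 = (-2)/(4*s + 5)
Step 3. sum the parallel branches ([P1/(1+P1*P2)]*P3), P4 = (10*s + 17)/(4*s^2 + s - 5)
Step 3 gives the overall T(s). Then T(0) = 17/(-5) = -17/5.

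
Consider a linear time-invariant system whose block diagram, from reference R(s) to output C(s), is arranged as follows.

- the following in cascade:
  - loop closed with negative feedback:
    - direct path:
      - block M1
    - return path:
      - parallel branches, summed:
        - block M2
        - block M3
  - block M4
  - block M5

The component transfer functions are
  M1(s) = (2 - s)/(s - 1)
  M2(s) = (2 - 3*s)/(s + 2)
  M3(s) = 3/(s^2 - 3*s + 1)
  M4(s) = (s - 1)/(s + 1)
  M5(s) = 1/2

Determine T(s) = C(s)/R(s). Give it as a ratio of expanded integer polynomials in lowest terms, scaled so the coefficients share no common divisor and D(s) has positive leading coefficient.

Reducing step by step:

Step 1: sum the parallel branches M2, M3 -> (-3*s^3 + 11*s^2 - 6*s + 8)/(s^3 - s^2 - 5*s + 2)
Step 2: reduce the feedback loop with forward M1 and return (M2+M3) -> (-s^4 + 3*s^3 + 3*s^2 - 12*s + 4)/(4*s^4 - 19*s^3 + 24*s^2 - 13*s + 14)
Step 3: reduce the series chain [M1/(1+M1*(M2+M3))], M4, M5, which is the overall transfer function T(s) = C(s)/R(s) in lowest terms

Answer: (-s^5 + 4*s^4 - 15*s^2 + 16*s - 4)/(8*s^5 - 30*s^4 + 10*s^3 + 22*s^2 + 2*s + 28)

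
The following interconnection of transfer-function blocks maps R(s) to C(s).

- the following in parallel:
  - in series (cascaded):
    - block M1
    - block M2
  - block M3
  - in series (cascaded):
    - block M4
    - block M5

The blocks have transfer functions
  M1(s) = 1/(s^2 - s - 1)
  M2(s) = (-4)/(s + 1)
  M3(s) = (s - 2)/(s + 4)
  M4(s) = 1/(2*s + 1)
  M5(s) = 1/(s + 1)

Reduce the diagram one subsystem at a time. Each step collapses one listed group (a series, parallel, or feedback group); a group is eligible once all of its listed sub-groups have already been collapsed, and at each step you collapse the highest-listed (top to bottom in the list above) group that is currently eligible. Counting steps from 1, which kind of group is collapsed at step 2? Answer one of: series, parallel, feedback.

Reducing step by step:

(1) reduce the series chain M1, M2
(2) series reduction of M4, M5
(3) reduce the parallel group (M1*M2), M3, (M4*M5)
Step 2: series.

Answer: series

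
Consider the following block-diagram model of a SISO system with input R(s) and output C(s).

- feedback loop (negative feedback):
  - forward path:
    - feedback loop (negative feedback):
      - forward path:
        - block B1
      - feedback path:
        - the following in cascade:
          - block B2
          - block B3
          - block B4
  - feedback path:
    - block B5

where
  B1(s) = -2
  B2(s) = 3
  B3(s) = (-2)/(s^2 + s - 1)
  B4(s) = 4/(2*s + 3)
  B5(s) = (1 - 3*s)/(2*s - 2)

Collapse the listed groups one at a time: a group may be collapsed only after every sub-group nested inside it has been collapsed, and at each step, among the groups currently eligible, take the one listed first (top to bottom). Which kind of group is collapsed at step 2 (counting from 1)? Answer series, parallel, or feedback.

1. series reduction of B2, B3, B4
2. feedback reduction of B1, (B2*B3*B4)
3. apply the feedback formula to [B1/(1+B1*(B2*B3*B4))], B5
Step 2 collapses a feedback group.

Answer: feedback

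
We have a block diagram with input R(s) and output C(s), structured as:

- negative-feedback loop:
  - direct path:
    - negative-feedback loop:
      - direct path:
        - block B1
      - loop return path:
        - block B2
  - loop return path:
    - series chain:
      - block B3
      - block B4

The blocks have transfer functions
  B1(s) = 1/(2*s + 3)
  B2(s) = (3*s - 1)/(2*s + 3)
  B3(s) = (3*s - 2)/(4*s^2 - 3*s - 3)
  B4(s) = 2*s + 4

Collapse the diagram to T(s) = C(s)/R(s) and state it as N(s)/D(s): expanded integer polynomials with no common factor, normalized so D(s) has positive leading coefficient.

The answer is (8*s^3 + 6*s^2 - 15*s - 9)/(16*s^4 + 60*s^3 + 9*s^2 - 61*s - 48).

Reasoning:
1. collapse the loop (B1 forward, B2 return) = (2*s + 3)/(4*s^2 + 15*s + 8)
2. reduce the series chain B3, B4 = (6*s^2 + 8*s - 8)/(4*s^2 - 3*s - 3)
3. close the feedback loop around [B1/(1+B1*B2)], (B3*B4): this yields T(s), and no further normalization is needed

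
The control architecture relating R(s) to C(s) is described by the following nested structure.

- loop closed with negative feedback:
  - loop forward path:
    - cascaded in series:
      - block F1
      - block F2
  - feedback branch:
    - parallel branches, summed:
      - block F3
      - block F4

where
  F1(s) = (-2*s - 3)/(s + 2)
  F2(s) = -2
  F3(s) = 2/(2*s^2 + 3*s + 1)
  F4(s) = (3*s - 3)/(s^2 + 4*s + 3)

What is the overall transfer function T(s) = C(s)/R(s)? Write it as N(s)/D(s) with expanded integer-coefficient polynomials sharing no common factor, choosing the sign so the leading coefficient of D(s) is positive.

Answer: (8*s^4 + 48*s^3 + 94*s^2 + 72*s + 18)/(2*s^4 + 37*s^3 + 60*s^2 + 29*s + 24)

Working:
(1) multiply F1, F2 (series), giving (4*s + 6)/(s + 2)
(2) add F3, F4 (parallel), giving (6*s^2 - s + 3)/(2*s^3 + 9*s^2 + 10*s + 3)
(3) collapse the loop ((F1*F2) forward, (F3+F4) return), which is the overall transfer function T(s) = C(s)/R(s) in lowest terms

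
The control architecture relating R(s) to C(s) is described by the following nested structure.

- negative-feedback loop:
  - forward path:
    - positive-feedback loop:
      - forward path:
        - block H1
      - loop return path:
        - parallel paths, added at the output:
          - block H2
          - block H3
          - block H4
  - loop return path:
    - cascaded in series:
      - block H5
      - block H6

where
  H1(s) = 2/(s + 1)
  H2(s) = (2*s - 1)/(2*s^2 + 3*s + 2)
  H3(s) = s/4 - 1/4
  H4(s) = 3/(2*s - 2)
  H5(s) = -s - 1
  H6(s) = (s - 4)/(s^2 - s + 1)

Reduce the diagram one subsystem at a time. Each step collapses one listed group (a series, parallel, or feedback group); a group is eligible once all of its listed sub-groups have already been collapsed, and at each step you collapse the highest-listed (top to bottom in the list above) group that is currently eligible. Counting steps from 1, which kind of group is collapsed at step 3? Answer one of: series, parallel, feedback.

[1] combine H2, H3, H4 in parallel
[2] collapse the loop (H1 forward, (H2+H3+H4) return)
[3] reduce the series chain H5, H6
[4] reduce the feedback loop with forward [H1/(1-H1*(H2+H3+H4))] and return (H5*H6)
The group at step 3 is a series group.

Therefore the answer is series.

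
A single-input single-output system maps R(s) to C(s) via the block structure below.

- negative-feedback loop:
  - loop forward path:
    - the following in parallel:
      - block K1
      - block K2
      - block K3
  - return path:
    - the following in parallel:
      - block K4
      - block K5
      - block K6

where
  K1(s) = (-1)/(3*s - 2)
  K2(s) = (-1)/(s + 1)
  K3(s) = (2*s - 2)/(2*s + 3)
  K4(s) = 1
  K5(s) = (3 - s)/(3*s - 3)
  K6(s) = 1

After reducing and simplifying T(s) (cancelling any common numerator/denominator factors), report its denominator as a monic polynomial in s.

(1) parallel reduction of K1, K2, K3 gives (6*s^3 - 12*s^2 - 16*s + 7)/(6*s^3 + 11*s^2 - s - 6)
(2) reduce the parallel group K4, K5, K6 gives (5*s - 3)/(3*s - 3)
(3) collapse the loop ((K1+K2+K3) forward, (K4+K5+K6) return) gives (18*s^4 - 54*s^3 - 12*s^2 + 69*s - 21)/(48*s^4 - 63*s^3 - 80*s^2 + 68*s - 3)
The result of step 3 is T(s) in lowest terms. Its denominator has leading coefficient 48; dividing the denominator through by 48 makes it monic.

Therefore the answer is s^4 - 21*s^3/16 - 5*s^2/3 + 17*s/12 - 1/16.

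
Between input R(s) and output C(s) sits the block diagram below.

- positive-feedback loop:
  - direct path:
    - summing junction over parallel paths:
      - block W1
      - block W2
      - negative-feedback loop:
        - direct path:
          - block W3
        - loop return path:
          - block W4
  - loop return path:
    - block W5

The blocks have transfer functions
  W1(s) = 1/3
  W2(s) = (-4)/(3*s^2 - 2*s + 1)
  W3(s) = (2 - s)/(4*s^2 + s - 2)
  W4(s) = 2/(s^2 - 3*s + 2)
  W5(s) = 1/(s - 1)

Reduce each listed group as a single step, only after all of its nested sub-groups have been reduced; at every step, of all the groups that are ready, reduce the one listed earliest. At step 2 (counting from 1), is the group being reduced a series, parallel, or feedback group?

Step 1 - feedback reduction of W3, W4
Step 2 - combine W1, W2, [W3/(1+W3*W4)] in parallel
Step 3 - close the feedback loop around (W1+W2+[W3/(1+W3*W4)]), W5
Step 2: parallel.

Therefore the answer is parallel.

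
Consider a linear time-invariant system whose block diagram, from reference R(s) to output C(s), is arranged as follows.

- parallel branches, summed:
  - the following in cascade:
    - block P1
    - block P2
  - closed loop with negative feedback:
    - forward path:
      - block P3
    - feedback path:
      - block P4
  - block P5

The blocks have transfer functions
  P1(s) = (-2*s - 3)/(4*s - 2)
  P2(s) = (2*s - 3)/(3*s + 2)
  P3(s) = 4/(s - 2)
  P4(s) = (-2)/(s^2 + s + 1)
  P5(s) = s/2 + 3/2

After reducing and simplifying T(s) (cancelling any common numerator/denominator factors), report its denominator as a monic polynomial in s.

Reducing step by step:

Step 1 - cascade P1, P2, giving (9 - 4*s^2)/(12*s^2 + 2*s - 4)
Step 2 - reduce the feedback loop with forward P3 and return P4, giving (4*s^2 + 4*s + 4)/(s^3 - s^2 - s - 10)
Step 3 - add (P1*P2), [P3/(1+P3*P4)], P5 (parallel), giving (6*s^6 + 9*s^5 + 28*s^4 - 17*s^3 - 114*s^2 - 21*s - 46)/(12*s^5 - 10*s^4 - 18*s^3 - 118*s^2 - 16*s + 40)
The result of step 3 is T(s) in lowest terms. Its denominator has leading coefficient 12; dividing the denominator through by 12 makes it monic.

Answer: s^5 - 5*s^4/6 - 3*s^3/2 - 59*s^2/6 - 4*s/3 + 10/3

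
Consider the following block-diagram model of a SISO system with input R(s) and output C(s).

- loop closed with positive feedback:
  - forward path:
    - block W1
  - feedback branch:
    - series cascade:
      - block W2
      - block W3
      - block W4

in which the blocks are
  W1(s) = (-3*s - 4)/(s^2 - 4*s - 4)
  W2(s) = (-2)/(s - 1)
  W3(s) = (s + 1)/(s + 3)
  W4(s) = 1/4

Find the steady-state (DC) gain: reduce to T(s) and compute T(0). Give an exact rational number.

[1] series reduction of W2, W3, W4 gives (-s - 1)/(2*s^2 + 4*s - 6)
[2] apply the feedback formula to W1, (W2*W3*W4) gives (-6*s^3 - 20*s^2 + 2*s + 24)/(2*s^4 - 4*s^3 - 33*s^2 + s + 20)
Step 2 gives the overall T(s). Then T(0) = 24/20 = 6/5.

Answer: 6/5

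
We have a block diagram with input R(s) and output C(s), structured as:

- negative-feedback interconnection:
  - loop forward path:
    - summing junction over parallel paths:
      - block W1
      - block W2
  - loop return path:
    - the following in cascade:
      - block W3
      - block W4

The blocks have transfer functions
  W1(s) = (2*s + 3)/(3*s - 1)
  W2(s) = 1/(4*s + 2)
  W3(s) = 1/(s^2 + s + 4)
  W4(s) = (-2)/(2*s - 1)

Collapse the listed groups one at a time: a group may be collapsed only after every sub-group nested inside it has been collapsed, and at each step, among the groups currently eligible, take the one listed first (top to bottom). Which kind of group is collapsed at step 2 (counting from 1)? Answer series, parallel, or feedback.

1. reduce the parallel group W1, W2
2. cascade W3, W4
3. close the feedback loop around (W1+W2), (W3*W4)
Step 2: series.

Hence the answer: series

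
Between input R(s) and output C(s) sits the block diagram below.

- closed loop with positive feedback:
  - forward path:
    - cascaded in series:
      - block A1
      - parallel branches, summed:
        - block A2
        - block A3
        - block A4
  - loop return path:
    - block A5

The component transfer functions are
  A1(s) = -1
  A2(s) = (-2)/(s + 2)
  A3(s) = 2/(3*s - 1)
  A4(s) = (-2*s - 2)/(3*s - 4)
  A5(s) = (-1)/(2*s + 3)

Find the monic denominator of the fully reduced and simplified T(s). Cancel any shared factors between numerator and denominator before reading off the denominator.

[1] reduce the parallel group A2, A3, A4 gives (-6*s^3 - 28*s^2 + 28*s - 20)/(9*s^3 + 3*s^2 - 26*s + 8)
[2] reduce the series chain A1, (A2+A3+A4) gives (6*s^3 + 28*s^2 - 28*s + 20)/(9*s^3 + 3*s^2 - 26*s + 8)
[3] close the feedback loop around (A1*(A2+A3+A4)), A5 gives (12*s^4 + 74*s^3 + 28*s^2 - 44*s + 60)/(18*s^4 + 39*s^3 - 15*s^2 - 90*s + 44)
Step 3 gives the fully reduced T(s), with no common factor left to cancel. The denominator's leading coefficient is 18, so divide each of its coefficients by 18 to get the monic form.

Answer: s^4 + 13*s^3/6 - 5*s^2/6 - 5*s + 22/9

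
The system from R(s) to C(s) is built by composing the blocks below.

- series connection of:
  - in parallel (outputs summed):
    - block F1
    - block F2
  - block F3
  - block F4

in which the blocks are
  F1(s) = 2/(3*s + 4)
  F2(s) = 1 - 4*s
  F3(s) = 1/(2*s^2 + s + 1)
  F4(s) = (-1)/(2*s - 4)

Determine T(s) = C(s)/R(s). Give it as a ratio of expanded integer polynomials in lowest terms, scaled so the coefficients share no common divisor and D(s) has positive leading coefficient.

Step 1: parallel reduction of F1, F2: (-12*s^2 - 13*s + 6)/(3*s + 4)
Step 2: combine (F1+F2), F3, F4 in series: this yields T(s), and no further normalization is needed

Final answer: (12*s^2 + 13*s - 6)/(12*s^4 - 2*s^3 - 30*s^2 - 20*s - 16)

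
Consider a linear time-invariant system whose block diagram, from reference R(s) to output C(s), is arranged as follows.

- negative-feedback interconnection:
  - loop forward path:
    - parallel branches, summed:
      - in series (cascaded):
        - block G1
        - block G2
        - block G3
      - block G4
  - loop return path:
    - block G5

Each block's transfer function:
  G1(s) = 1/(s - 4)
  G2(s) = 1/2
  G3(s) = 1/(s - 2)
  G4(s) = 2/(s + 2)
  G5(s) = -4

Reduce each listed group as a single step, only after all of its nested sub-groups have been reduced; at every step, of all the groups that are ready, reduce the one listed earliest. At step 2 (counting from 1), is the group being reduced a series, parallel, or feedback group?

(1) series reduction of G1, G2, G3
(2) add (G1*G2*G3), G4 (parallel)
(3) reduce the feedback loop with forward ((G1*G2*G3)+G4) and return G5
Step 2 collapses a parallel group.

Answer: parallel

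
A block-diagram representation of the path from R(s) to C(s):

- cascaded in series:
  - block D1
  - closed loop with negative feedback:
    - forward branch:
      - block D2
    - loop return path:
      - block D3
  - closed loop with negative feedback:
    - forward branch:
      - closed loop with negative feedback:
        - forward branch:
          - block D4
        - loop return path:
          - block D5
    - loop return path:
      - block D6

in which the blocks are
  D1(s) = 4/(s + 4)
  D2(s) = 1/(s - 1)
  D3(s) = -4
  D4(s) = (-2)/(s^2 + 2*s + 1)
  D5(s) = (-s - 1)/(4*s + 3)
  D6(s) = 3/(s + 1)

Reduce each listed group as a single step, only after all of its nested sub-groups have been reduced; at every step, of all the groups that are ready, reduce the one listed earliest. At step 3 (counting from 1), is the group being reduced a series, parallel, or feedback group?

Reducing step by step:

1. close the feedback loop around D2, D3
2. close the feedback loop around D4, D5
3. close the feedback loop around [D4/(1+D4*D5)], D6
4. reduce the series chain D1, [D2/(1+D2*D3)], [[D4/(1+D4*D5)]/(1+[D4/(1+D4*D5)]*D6)]
The group at step 3 is a feedback group.

Answer: feedback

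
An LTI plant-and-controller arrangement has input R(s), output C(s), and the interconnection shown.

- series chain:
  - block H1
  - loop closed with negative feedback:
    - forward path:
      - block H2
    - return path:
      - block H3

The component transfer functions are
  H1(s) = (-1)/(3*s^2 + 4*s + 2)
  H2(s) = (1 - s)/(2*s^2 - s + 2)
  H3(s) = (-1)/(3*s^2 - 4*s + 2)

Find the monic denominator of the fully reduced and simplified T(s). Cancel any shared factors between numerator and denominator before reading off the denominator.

The answer is s^6 - s^5/2 + 5*s^4/9 + 7*s^3/18 + s^2/18 - s/3 + 1/3.

Reasoning:
Step 1: feedback reduction of H2, H3 -> (-3*s^3 + 7*s^2 - 6*s + 2)/(6*s^4 - 11*s^3 + 14*s^2 - 9*s + 3)
Step 2: reduce the series chain H1, [H2/(1+H2*H3)] -> (3*s^3 - 7*s^2 + 6*s - 2)/(18*s^6 - 9*s^5 + 10*s^4 + 7*s^3 + s^2 - 6*s + 6)
The result of step 2 is T(s) in lowest terms. Its denominator has leading coefficient 18; dividing the denominator through by 18 makes it monic.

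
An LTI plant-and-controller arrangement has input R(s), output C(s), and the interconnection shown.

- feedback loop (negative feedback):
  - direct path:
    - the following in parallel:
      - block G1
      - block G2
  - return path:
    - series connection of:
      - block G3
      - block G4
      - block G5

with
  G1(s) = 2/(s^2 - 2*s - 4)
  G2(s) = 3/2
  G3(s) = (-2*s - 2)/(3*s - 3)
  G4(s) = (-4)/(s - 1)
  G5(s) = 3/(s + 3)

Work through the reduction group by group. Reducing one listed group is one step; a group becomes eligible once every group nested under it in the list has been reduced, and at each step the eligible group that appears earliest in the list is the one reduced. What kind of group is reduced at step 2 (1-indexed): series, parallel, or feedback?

[1] add G1, G2 (parallel)
[2] series reduction of G3, G4, G5
[3] collapse the loop ((G1+G2) forward, (G3*G4*G5) return)
At step 2 the group reduced is series.

Answer: series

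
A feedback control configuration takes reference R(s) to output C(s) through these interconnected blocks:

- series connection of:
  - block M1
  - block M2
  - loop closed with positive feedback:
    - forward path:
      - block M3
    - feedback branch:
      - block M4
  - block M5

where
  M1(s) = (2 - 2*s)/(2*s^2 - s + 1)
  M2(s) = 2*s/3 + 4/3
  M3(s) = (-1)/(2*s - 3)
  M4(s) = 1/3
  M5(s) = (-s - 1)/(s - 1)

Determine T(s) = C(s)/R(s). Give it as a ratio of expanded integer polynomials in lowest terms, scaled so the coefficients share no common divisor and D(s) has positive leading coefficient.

Step 1: apply the feedback formula to M3, M4 gives (-3)/(6*s - 8)
Step 2: cascade M1, M2, [M3/(1-M3*M4)], M5; the result is T(s) itself (integer coefficients, no common factor, positive leading denominator coefficient)

Hence the answer: (-2*s^2 - 6*s - 4)/(6*s^3 - 11*s^2 + 7*s - 4)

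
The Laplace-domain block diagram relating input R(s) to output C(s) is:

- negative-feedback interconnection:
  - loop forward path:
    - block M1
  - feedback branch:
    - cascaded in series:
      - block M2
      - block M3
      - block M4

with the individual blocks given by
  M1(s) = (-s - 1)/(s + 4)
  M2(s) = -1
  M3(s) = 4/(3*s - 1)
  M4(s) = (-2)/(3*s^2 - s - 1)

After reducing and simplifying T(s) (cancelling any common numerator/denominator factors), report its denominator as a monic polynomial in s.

Reducing step by step:

Step 1 - reduce the series chain M2, M3, M4, giving 8/(9*s^3 - 6*s^2 - 2*s + 1)
Step 2 - apply the feedback formula to M1, (M2*M3*M4), giving (-9*s^4 - 3*s^3 + 8*s^2 + s - 1)/(9*s^4 + 30*s^3 - 26*s^2 - 15*s - 4)
The result of step 2 is T(s) in lowest terms. Its denominator has leading coefficient 9; dividing the denominator through by 9 makes it monic.

Answer: s^4 + 10*s^3/3 - 26*s^2/9 - 5*s/3 - 4/9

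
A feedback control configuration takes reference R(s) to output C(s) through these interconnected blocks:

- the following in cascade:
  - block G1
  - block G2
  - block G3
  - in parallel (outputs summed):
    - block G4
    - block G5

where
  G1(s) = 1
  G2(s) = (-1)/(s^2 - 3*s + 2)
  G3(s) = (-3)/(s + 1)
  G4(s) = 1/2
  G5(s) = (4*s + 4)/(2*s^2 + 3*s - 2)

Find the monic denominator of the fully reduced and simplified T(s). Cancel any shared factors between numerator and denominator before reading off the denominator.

First reduce the diagram to T(s).

[1] sum the parallel branches G4, G5; result (2*s^2 + 11*s + 6)/(4*s^2 + 6*s - 4)
[2] cascade G1, G2, G3, (G4+G5); result (6*s^2 + 33*s + 18)/(4*s^5 - 2*s^4 - 20*s^3 + 10*s^2 + 16*s - 8)
T(s) is the step-2 result (common factors already cancelled). Leading coefficient of the denominator: 4. Divide through by 4 for the monic polynomial.

Answer: s^5 - s^4/2 - 5*s^3 + 5*s^2/2 + 4*s - 2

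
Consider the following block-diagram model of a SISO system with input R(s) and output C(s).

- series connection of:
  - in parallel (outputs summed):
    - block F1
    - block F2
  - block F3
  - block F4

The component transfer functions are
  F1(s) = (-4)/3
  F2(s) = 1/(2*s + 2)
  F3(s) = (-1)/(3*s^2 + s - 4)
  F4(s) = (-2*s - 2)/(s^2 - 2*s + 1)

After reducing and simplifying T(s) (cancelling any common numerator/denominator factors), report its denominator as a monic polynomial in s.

First reduce the diagram to T(s).

[1] add F1, F2 (parallel), giving (-8*s - 5)/(6*s + 6)
[2] cascade (F1+F2), F3, F4, giving (-8*s - 5)/(9*s^4 - 15*s^3 - 9*s^2 + 27*s - 12)
Step 2 gives the fully reduced T(s), with no common factor left to cancel. The denominator's leading coefficient is 9, so divide each of its coefficients by 9 to get the monic form.

Answer: s^4 - 5*s^3/3 - s^2 + 3*s - 4/3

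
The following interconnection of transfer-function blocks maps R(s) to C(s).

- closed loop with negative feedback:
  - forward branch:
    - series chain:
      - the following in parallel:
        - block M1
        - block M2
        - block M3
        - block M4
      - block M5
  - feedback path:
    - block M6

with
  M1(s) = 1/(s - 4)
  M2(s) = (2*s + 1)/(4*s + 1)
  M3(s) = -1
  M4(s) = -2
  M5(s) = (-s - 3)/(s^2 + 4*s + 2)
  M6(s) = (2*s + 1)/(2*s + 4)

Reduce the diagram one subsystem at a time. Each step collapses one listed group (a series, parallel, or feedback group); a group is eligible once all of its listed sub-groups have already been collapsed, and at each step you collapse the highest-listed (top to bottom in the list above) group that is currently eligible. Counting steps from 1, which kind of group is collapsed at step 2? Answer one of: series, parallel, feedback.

The answer is series.

Reasoning:
1. reduce the parallel group M1, M2, M3, M4
2. combine (M1+M2+M3+M4), M5 in series
3. reduce the feedback loop with forward ((M1+M2+M3+M4)*M5) and return M6
At step 2 the group reduced is series.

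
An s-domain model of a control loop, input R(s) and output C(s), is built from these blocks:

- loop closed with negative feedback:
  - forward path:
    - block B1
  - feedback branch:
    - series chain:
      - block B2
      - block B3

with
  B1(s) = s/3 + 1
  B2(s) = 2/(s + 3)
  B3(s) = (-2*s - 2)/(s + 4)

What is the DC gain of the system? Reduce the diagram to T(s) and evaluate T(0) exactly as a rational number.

1. reduce the series chain B2, B3, giving (-4*s - 4)/(s^2 + 7*s + 12)
2. close the feedback loop around B1, (B2*B3), giving (-s^2 - 7*s - 12)/(s - 8)
Evaluating the step-2 result (the overall T(s)) at s = 0 gives T(0) = -12/(-8) = 3/2.

Therefore the answer is 3/2.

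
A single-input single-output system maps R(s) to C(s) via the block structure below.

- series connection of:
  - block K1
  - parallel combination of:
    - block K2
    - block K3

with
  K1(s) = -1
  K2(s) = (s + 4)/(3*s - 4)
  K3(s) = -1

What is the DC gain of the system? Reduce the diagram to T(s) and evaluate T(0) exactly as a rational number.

Step 1. combine K2, K3 in parallel -> (8 - 2*s)/(3*s - 4)
Step 2. combine K1, (K2+K3) in series -> (2*s - 8)/(3*s - 4)
Evaluating the step-2 result (the overall T(s)) at s = 0 gives T(0) = -8/(-4) = 2.

Therefore the answer is 2.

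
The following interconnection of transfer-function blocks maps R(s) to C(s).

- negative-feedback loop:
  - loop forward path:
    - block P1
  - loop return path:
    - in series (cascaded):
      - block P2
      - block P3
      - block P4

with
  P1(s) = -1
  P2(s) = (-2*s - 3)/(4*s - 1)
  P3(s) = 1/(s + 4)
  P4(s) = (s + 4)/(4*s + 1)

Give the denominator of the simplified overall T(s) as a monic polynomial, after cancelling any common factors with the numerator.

Reducing step by step:

1. multiply P2, P3, P4 (series): (-2*s - 3)/(16*s^2 - 1)
2. close the feedback loop around P1, (P2*P3*P4): (1 - 16*s^2)/(16*s^2 + 2*s + 2)
The result of step 2 is T(s) in lowest terms. Its denominator has leading coefficient 16; dividing the denominator through by 16 makes it monic.

Answer: s^2 + s/8 + 1/8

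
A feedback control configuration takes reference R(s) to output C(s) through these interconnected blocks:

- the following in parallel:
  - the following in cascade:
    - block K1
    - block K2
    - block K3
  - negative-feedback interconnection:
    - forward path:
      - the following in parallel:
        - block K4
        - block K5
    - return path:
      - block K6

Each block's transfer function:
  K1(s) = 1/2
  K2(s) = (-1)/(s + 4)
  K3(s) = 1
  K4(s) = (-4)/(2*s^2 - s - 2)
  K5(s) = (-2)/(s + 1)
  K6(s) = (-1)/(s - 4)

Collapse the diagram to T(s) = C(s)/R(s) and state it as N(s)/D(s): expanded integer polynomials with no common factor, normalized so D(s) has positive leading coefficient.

Step 1. multiply K1, K2, K3 (series); result (-1)/(2*s + 8)
Step 2. sum the parallel branches K4, K5; result (-4*s^2 - 2*s)/(2*s^3 + s^2 - 3*s - 2)
Step 3. collapse the loop ((K4+K5) forward, K6 return); result (-4*s^3 + 14*s^2 + 8*s)/(2*s^4 - 7*s^3 - 3*s^2 + 12*s + 8)
Step 4. parallel reduction of (K1*K2*K3), [(K4+K5)/(1+(K4+K5)*K6)], which is the overall transfer function T(s) = C(s)/R(s) in lowest terms

Final answer: (-10*s^4 + 3*s^3 + 131*s^2 + 52*s - 8)/(4*s^5 + 2*s^4 - 62*s^3 + 112*s + 64)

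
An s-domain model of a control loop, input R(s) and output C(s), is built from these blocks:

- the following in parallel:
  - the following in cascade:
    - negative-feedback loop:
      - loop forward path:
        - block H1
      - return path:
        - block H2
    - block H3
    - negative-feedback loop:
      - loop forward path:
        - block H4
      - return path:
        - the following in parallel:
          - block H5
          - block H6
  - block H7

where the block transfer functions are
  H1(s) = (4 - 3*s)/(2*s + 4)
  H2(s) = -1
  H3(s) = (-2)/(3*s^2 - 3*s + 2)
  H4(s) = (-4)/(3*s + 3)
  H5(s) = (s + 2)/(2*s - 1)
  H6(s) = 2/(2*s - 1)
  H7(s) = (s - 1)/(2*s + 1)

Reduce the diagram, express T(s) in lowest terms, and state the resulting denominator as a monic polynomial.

The answer is s^6 - 2*s^5/3 - 35*s^4/12 + 17*s^3/9 - 7*s^2/12 - 19*s/18.

Reasoning:
[1] reduce the feedback loop with forward H1 and return H2, giving (4 - 3*s)/(5*s)
[2] reduce the parallel group H5, H6, giving (s + 4)/(2*s - 1)
[3] feedback reduction of H4, (H5+H6), giving (4 - 8*s)/(6*s^2 - s - 19)
[4] cascade [H1/(1+H1*H2)], H3, [H4/(1+H4*(H5+H6))], giving (-48*s^2 + 88*s - 32)/(90*s^5 - 105*s^4 - 210*s^3 + 275*s^2 - 190*s)
[5] parallel reduction of ([H1/(1+H1*H2)]*H3*[H4/(1+H4*(H5+H6))]), H7, giving (90*s^6 - 195*s^5 - 105*s^4 + 389*s^3 - 337*s^2 + 214*s - 32)/(180*s^6 - 120*s^5 - 525*s^4 + 340*s^3 - 105*s^2 - 190*s)
Step 5 gives the fully reduced T(s), with no common factor left to cancel. The denominator's leading coefficient is 180, so divide each of its coefficients by 180 to get the monic form.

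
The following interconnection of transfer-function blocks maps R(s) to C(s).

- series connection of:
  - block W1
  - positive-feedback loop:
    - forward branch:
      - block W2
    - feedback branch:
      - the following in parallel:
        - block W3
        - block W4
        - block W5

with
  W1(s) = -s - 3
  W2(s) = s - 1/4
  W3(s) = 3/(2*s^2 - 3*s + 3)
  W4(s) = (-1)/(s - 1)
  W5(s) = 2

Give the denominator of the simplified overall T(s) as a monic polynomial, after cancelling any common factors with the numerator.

First reduce the diagram to T(s).

1. sum the parallel branches W3, W4, W5: (4*s^3 - 12*s^2 + 18*s - 12)/(2*s^3 - 5*s^2 + 6*s - 3)
2. feedback reduction of W2, (W3+W4+W5): (-8*s^4 + 22*s^3 - 29*s^2 + 18*s - 3)/(16*s^4 - 60*s^3 + 104*s^2 - 90*s + 24)
3. cascade W1, [W2/(1-W2*(W3+W4+W5))]: (8*s^5 + 2*s^4 - 37*s^3 + 69*s^2 - 51*s + 9)/(16*s^4 - 60*s^3 + 104*s^2 - 90*s + 24)
Step 3 gives the fully reduced T(s), with no common factor left to cancel. The denominator's leading coefficient is 16, so divide each of its coefficients by 16 to get the monic form.

Answer: s^4 - 15*s^3/4 + 13*s^2/2 - 45*s/8 + 3/2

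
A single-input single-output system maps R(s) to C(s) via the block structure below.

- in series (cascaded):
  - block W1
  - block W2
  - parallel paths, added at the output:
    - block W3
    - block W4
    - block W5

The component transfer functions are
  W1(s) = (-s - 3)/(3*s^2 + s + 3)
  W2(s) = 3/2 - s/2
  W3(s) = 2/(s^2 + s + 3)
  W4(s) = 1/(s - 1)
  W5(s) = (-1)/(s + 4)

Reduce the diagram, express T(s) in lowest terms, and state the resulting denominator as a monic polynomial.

First reduce the diagram to T(s).

[1] sum the parallel branches W3, W4, W5: (7*s^2 + 11*s + 7)/(s^4 + 4*s^3 + 2*s^2 + 5*s - 12)
[2] cascade W1, W2, (W3+W4+W5): (7*s^4 + 11*s^3 - 56*s^2 - 99*s - 63)/(6*s^6 + 26*s^5 + 26*s^4 + 58*s^3 - 50*s^2 + 6*s - 72)
No further cancellation is possible in the step-2 result, so that is T(s). Its denominator becomes monic after dividing by the leading coefficient 6.

Answer: s^6 + 13*s^5/3 + 13*s^4/3 + 29*s^3/3 - 25*s^2/3 + s - 12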